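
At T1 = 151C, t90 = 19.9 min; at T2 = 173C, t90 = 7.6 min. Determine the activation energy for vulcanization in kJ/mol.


T1 = 424.15 K, T2 = 446.15 K
1/T1 - 1/T2 = 1.1626e-04
ln(t1/t2) = ln(19.9/7.6) = 0.9626
Ea = 8.314 * 0.9626 / 1.1626e-04 = 68836.8042 J/mol
Ea = 68.84 kJ/mol

68.84 kJ/mol


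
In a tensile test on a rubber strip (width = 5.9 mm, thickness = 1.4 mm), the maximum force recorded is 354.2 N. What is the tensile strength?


Area = width * thickness = 5.9 * 1.4 = 8.26 mm^2
TS = force / area = 354.2 / 8.26 = 42.88 MPa

42.88 MPa


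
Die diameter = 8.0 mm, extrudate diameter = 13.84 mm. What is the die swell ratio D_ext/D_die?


Die swell ratio = D_extrudate / D_die
= 13.84 / 8.0
= 1.73

Die swell = 1.73


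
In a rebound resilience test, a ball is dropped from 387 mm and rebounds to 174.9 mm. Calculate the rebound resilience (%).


Resilience = h_rebound / h_drop * 100
= 174.9 / 387 * 100
= 45.2%

45.2%


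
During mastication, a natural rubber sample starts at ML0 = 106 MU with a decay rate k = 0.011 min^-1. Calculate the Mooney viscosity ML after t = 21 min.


ML = ML0 * exp(-k * t)
ML = 106 * exp(-0.011 * 21)
ML = 106 * 0.7937
ML = 84.14 MU

84.14 MU


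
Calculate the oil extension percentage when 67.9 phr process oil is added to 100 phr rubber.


Oil % = oil / (100 + oil) * 100
= 67.9 / (100 + 67.9) * 100
= 67.9 / 167.9 * 100
= 40.44%

40.44%


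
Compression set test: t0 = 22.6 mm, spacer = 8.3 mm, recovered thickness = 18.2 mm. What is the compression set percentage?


CS = (t0 - recovered) / (t0 - ts) * 100
= (22.6 - 18.2) / (22.6 - 8.3) * 100
= 4.4 / 14.3 * 100
= 30.8%

30.8%


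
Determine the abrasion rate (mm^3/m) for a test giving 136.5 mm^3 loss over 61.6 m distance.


Rate = volume_loss / distance
= 136.5 / 61.6
= 2.216 mm^3/m

2.216 mm^3/m


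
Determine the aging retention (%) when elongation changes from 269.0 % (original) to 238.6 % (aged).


Retention = aged / original * 100
= 238.6 / 269.0 * 100
= 88.7%

88.7%


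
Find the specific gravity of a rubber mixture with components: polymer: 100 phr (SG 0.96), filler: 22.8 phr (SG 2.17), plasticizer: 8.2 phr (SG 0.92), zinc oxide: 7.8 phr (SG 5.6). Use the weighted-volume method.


Sum of weights = 138.8
Volume contributions:
  polymer: 100/0.96 = 104.1667
  filler: 22.8/2.17 = 10.5069
  plasticizer: 8.2/0.92 = 8.9130
  zinc oxide: 7.8/5.6 = 1.3929
Sum of volumes = 124.9795
SG = 138.8 / 124.9795 = 1.111

SG = 1.111


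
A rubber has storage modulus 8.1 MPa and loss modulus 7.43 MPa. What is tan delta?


tan delta = E'' / E'
= 7.43 / 8.1
= 0.9173

tan delta = 0.9173


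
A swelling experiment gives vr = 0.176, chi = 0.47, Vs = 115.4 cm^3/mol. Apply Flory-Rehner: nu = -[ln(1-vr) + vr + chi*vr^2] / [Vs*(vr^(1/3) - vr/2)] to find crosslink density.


ln(1 - vr) = ln(1 - 0.176) = -0.1936
Numerator = -((-0.1936) + 0.176 + 0.47 * 0.176^2) = 0.0030
Denominator = 115.4 * (0.176^(1/3) - 0.176/2) = 54.5159
nu = 0.0030 / 54.5159 = 5.5507e-05 mol/cm^3

5.5507e-05 mol/cm^3


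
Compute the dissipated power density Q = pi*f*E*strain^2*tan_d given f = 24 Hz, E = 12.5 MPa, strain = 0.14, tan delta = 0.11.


Q = pi * f * E * strain^2 * tan_d
= pi * 24 * 12.5 * 0.14^2 * 0.11
= pi * 24 * 12.5 * 0.0196 * 0.11
= 2.0320

Q = 2.0320


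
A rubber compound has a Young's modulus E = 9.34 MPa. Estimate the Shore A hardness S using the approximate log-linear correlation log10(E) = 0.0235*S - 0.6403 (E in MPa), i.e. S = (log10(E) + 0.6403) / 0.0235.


log10(E) = 0.0235*S - 0.6403  =>  S = (log10(E) + 0.6403) / 0.0235
log10(9.34) = 0.970347
S = (0.970347 + 0.6403) / 0.0235 = 1.610647 / 0.0235
S = 68.5

Shore A = 68.5


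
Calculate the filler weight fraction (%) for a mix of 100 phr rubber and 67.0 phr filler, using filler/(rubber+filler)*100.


Filler % = filler / (rubber + filler) * 100
= 67.0 / (100 + 67.0) * 100
= 67.0 / 167.0 * 100
= 40.12%

40.12%


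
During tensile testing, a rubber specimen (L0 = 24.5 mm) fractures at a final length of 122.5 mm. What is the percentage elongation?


Elongation = (Lf - L0) / L0 * 100
= (122.5 - 24.5) / 24.5 * 100
= 98.0 / 24.5 * 100
= 400.0%

400.0%


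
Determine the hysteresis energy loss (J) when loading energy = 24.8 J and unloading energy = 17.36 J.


Hysteresis loss = loading - unloading
= 24.8 - 17.36
= 7.44 J

7.44 J


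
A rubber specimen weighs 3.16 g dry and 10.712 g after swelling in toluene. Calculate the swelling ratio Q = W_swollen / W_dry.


Q = W_swollen / W_dry
Q = 10.712 / 3.16
Q = 3.39

Q = 3.39


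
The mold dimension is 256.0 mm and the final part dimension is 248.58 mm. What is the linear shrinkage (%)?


Shrinkage = (mold - part) / mold * 100
= (256.0 - 248.58) / 256.0 * 100
= 7.42 / 256.0 * 100
= 2.9%

2.9%


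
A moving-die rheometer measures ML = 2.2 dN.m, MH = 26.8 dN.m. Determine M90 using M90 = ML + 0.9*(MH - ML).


M90 = ML + 0.9 * (MH - ML)
M90 = 2.2 + 0.9 * (26.8 - 2.2)
M90 = 2.2 + 0.9 * 24.6
M90 = 24.34 dN.m

24.34 dN.m


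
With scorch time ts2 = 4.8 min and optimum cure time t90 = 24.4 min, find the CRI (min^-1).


CRI = 100 / (t90 - ts2)
= 100 / (24.4 - 4.8)
= 100 / 19.6
= 5.1 min^-1

5.1 min^-1


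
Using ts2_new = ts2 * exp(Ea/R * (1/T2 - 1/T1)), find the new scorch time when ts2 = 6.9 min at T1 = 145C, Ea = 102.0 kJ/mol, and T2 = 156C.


Convert temperatures: T1 = 145 + 273.15 = 418.15 K, T2 = 156 + 273.15 = 429.15 K
ts2_new = 6.9 * exp(102000 / 8.314 * (1/429.15 - 1/418.15))
1/T2 - 1/T1 = -6.1299e-05
ts2_new = 3.25 min

3.25 min


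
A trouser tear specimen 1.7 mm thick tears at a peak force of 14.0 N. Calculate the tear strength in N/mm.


Tear strength = force / thickness
= 14.0 / 1.7
= 8.24 N/mm

8.24 N/mm


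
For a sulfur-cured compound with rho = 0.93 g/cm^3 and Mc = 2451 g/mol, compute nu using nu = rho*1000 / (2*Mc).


nu = rho * 1000 / (2 * Mc)
nu = 0.93 * 1000 / (2 * 2451)
nu = 930.0 / 4902
nu = 0.1897 mol/L

0.1897 mol/L


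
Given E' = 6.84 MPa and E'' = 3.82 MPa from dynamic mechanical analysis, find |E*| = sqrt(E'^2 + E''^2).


|E*| = sqrt(E'^2 + E''^2)
= sqrt(6.84^2 + 3.82^2)
= sqrt(46.7856 + 14.5924)
= 7.834 MPa

7.834 MPa


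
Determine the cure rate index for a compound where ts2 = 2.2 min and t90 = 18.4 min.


CRI = 100 / (t90 - ts2)
= 100 / (18.4 - 2.2)
= 100 / 16.2
= 6.17 min^-1

6.17 min^-1


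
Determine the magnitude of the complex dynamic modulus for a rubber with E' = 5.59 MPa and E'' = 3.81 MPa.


|E*| = sqrt(E'^2 + E''^2)
= sqrt(5.59^2 + 3.81^2)
= sqrt(31.2481 + 14.5161)
= 6.765 MPa

6.765 MPa


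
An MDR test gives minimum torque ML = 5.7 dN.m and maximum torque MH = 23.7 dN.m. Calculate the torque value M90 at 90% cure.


M90 = ML + 0.9 * (MH - ML)
M90 = 5.7 + 0.9 * (23.7 - 5.7)
M90 = 5.7 + 0.9 * 18.0
M90 = 21.9 dN.m

21.9 dN.m


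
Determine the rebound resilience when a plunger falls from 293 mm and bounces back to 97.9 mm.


Resilience = h_rebound / h_drop * 100
= 97.9 / 293 * 100
= 33.4%

33.4%


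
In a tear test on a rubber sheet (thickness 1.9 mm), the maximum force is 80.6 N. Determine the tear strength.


Tear strength = force / thickness
= 80.6 / 1.9
= 42.42 N/mm

42.42 N/mm


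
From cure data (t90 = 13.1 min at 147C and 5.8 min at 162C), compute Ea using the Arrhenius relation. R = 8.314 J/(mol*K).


T1 = 420.15 K, T2 = 435.15 K
1/T1 - 1/T2 = 8.2044e-05
ln(t1/t2) = ln(13.1/5.8) = 0.8148
Ea = 8.314 * 0.8148 / 8.2044e-05 = 82563.6311 J/mol
Ea = 82.56 kJ/mol

82.56 kJ/mol


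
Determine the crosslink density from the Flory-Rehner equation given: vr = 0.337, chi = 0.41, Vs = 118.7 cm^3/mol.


ln(1 - vr) = ln(1 - 0.337) = -0.4110
Numerator = -((-0.4110) + 0.337 + 0.41 * 0.337^2) = 0.0274
Denominator = 118.7 * (0.337^(1/3) - 0.337/2) = 62.6017
nu = 0.0274 / 62.6017 = 4.3796e-04 mol/cm^3

4.3796e-04 mol/cm^3


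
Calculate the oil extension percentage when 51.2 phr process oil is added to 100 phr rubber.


Oil % = oil / (100 + oil) * 100
= 51.2 / (100 + 51.2) * 100
= 51.2 / 151.2 * 100
= 33.86%

33.86%


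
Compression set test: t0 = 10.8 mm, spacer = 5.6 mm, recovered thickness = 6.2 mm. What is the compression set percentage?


CS = (t0 - recovered) / (t0 - ts) * 100
= (10.8 - 6.2) / (10.8 - 5.6) * 100
= 4.6 / 5.2 * 100
= 88.5%

88.5%


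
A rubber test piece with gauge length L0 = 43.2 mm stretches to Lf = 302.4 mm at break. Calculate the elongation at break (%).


Elongation = (Lf - L0) / L0 * 100
= (302.4 - 43.2) / 43.2 * 100
= 259.2 / 43.2 * 100
= 600.0%

600.0%


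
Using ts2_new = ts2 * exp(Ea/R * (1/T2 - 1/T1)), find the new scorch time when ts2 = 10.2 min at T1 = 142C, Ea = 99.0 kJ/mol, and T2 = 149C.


Convert temperatures: T1 = 142 + 273.15 = 415.15 K, T2 = 149 + 273.15 = 422.15 K
ts2_new = 10.2 * exp(99000 / 8.314 * (1/422.15 - 1/415.15))
1/T2 - 1/T1 = -3.9942e-05
ts2_new = 6.34 min

6.34 min


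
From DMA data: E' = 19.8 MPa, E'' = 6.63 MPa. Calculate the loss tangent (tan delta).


tan delta = E'' / E'
= 6.63 / 19.8
= 0.3348

tan delta = 0.3348


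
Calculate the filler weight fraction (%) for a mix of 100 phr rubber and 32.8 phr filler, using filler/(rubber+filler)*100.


Filler % = filler / (rubber + filler) * 100
= 32.8 / (100 + 32.8) * 100
= 32.8 / 132.8 * 100
= 24.7%

24.7%


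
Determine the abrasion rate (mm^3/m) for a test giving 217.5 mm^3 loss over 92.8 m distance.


Rate = volume_loss / distance
= 217.5 / 92.8
= 2.344 mm^3/m

2.344 mm^3/m


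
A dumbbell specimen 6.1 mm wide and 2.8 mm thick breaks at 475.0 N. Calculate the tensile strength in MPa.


Area = width * thickness = 6.1 * 2.8 = 17.08 mm^2
TS = force / area = 475.0 / 17.08 = 27.81 MPa

27.81 MPa


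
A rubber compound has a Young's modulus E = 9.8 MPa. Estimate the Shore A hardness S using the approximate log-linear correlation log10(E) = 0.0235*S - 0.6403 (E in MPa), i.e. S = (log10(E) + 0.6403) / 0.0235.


log10(E) = 0.0235*S - 0.6403  =>  S = (log10(E) + 0.6403) / 0.0235
log10(9.8) = 0.991226
S = (0.991226 + 0.6403) / 0.0235 = 1.631526 / 0.0235
S = 69.4

Shore A = 69.4


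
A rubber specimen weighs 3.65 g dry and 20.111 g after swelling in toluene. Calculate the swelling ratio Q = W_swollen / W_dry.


Q = W_swollen / W_dry
Q = 20.111 / 3.65
Q = 5.51

Q = 5.51


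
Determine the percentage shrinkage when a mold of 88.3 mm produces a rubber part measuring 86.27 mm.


Shrinkage = (mold - part) / mold * 100
= (88.3 - 86.27) / 88.3 * 100
= 2.03 / 88.3 * 100
= 2.3%

2.3%


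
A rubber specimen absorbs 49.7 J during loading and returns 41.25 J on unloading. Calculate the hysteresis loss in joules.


Hysteresis loss = loading - unloading
= 49.7 - 41.25
= 8.45 J

8.45 J


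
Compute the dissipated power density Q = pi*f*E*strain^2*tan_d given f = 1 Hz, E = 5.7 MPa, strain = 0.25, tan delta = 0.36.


Q = pi * f * E * strain^2 * tan_d
= pi * 1 * 5.7 * 0.25^2 * 0.36
= pi * 1 * 5.7 * 0.0625 * 0.36
= 0.4029

Q = 0.4029


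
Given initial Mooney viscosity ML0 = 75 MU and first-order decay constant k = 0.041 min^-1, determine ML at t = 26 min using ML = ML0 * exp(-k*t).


ML = ML0 * exp(-k * t)
ML = 75 * exp(-0.041 * 26)
ML = 75 * 0.3444
ML = 25.83 MU

25.83 MU


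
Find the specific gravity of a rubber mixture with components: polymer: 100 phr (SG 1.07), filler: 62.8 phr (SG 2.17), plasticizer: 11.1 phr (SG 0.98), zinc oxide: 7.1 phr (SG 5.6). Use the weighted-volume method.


Sum of weights = 181.0
Volume contributions:
  polymer: 100/1.07 = 93.4579
  filler: 62.8/2.17 = 28.9401
  plasticizer: 11.1/0.98 = 11.3265
  zinc oxide: 7.1/5.6 = 1.2679
Sum of volumes = 134.9924
SG = 181.0 / 134.9924 = 1.341

SG = 1.341


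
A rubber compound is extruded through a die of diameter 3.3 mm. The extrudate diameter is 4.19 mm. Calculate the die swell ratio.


Die swell ratio = D_extrudate / D_die
= 4.19 / 3.3
= 1.27

Die swell = 1.27


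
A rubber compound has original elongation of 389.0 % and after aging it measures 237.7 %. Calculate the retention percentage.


Retention = aged / original * 100
= 237.7 / 389.0 * 100
= 61.1%

61.1%


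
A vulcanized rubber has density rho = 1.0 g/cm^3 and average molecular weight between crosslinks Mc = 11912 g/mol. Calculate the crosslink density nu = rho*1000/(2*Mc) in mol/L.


nu = rho * 1000 / (2 * Mc)
nu = 1.0 * 1000 / (2 * 11912)
nu = 1000.0 / 23824
nu = 0.0420 mol/L

0.0420 mol/L


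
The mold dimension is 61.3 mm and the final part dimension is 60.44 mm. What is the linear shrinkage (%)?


Shrinkage = (mold - part) / mold * 100
= (61.3 - 60.44) / 61.3 * 100
= 0.86 / 61.3 * 100
= 1.4%

1.4%


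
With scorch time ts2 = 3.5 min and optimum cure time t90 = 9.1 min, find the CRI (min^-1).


CRI = 100 / (t90 - ts2)
= 100 / (9.1 - 3.5)
= 100 / 5.6
= 17.86 min^-1

17.86 min^-1


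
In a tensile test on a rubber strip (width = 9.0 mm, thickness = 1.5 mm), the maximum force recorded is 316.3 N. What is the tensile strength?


Area = width * thickness = 9.0 * 1.5 = 13.5 mm^2
TS = force / area = 316.3 / 13.5 = 23.43 MPa

23.43 MPa


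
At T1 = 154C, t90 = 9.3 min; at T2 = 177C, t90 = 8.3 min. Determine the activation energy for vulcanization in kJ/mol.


T1 = 427.15 K, T2 = 450.15 K
1/T1 - 1/T2 = 1.1962e-04
ln(t1/t2) = ln(9.3/8.3) = 0.1138
Ea = 8.314 * 0.1138 / 1.1962e-04 = 7906.8805 J/mol
Ea = 7.91 kJ/mol

7.91 kJ/mol


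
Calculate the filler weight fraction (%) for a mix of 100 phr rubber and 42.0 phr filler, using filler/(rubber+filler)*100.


Filler % = filler / (rubber + filler) * 100
= 42.0 / (100 + 42.0) * 100
= 42.0 / 142.0 * 100
= 29.58%

29.58%


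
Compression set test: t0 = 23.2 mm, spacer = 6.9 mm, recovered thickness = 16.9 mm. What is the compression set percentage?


CS = (t0 - recovered) / (t0 - ts) * 100
= (23.2 - 16.9) / (23.2 - 6.9) * 100
= 6.3 / 16.3 * 100
= 38.7%

38.7%


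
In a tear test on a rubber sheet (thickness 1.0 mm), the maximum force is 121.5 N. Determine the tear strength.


Tear strength = force / thickness
= 121.5 / 1.0
= 121.5 N/mm

121.5 N/mm


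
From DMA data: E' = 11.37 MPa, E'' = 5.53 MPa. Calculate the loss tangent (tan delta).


tan delta = E'' / E'
= 5.53 / 11.37
= 0.4864

tan delta = 0.4864


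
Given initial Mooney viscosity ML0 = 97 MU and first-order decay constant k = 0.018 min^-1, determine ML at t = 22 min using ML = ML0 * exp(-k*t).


ML = ML0 * exp(-k * t)
ML = 97 * exp(-0.018 * 22)
ML = 97 * 0.6730
ML = 65.28 MU

65.28 MU


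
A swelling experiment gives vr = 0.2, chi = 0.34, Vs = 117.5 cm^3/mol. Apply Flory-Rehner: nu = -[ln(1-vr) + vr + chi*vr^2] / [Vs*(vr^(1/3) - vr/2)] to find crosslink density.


ln(1 - vr) = ln(1 - 0.2) = -0.2231
Numerator = -((-0.2231) + 0.2 + 0.34 * 0.2^2) = 0.0095
Denominator = 117.5 * (0.2^(1/3) - 0.2/2) = 56.9644
nu = 0.0095 / 56.9644 = 1.6754e-04 mol/cm^3

1.6754e-04 mol/cm^3


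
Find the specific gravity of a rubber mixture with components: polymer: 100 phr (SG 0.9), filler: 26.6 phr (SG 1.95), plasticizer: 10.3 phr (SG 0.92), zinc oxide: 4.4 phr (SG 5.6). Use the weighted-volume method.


Sum of weights = 141.3
Volume contributions:
  polymer: 100/0.9 = 111.1111
  filler: 26.6/1.95 = 13.6410
  plasticizer: 10.3/0.92 = 11.1957
  zinc oxide: 4.4/5.6 = 0.7857
Sum of volumes = 136.7335
SG = 141.3 / 136.7335 = 1.033

SG = 1.033


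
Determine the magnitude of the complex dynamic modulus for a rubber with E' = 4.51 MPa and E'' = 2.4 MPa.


|E*| = sqrt(E'^2 + E''^2)
= sqrt(4.51^2 + 2.4^2)
= sqrt(20.3401 + 5.7600)
= 5.109 MPa

5.109 MPa


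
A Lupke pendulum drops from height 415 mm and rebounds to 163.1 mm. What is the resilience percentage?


Resilience = h_rebound / h_drop * 100
= 163.1 / 415 * 100
= 39.3%

39.3%


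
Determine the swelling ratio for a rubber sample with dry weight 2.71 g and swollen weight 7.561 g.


Q = W_swollen / W_dry
Q = 7.561 / 2.71
Q = 2.79

Q = 2.79


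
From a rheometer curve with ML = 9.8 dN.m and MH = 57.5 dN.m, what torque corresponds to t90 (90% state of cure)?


M90 = ML + 0.9 * (MH - ML)
M90 = 9.8 + 0.9 * (57.5 - 9.8)
M90 = 9.8 + 0.9 * 47.7
M90 = 52.73 dN.m

52.73 dN.m


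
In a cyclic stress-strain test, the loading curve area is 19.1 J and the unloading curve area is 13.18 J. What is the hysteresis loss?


Hysteresis loss = loading - unloading
= 19.1 - 13.18
= 5.92 J

5.92 J


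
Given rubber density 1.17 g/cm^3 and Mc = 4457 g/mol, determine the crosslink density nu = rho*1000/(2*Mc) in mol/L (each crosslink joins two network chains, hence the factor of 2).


nu = rho * 1000 / (2 * Mc)
nu = 1.17 * 1000 / (2 * 4457)
nu = 1170.0 / 8914
nu = 0.1313 mol/L

0.1313 mol/L


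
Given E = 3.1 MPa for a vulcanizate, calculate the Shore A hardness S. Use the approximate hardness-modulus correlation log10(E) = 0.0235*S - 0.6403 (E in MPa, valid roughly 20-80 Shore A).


log10(E) = 0.0235*S - 0.6403  =>  S = (log10(E) + 0.6403) / 0.0235
log10(3.1) = 0.491362
S = (0.491362 + 0.6403) / 0.0235 = 1.131662 / 0.0235
S = 48.2

Shore A = 48.2


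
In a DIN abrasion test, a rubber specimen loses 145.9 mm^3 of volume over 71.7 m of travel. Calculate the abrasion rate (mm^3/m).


Rate = volume_loss / distance
= 145.9 / 71.7
= 2.035 mm^3/m

2.035 mm^3/m


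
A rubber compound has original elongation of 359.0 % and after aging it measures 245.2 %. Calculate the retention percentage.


Retention = aged / original * 100
= 245.2 / 359.0 * 100
= 68.3%

68.3%


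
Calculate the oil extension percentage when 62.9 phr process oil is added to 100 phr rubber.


Oil % = oil / (100 + oil) * 100
= 62.9 / (100 + 62.9) * 100
= 62.9 / 162.9 * 100
= 38.61%

38.61%


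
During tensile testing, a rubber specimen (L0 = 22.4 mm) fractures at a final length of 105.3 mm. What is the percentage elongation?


Elongation = (Lf - L0) / L0 * 100
= (105.3 - 22.4) / 22.4 * 100
= 82.9 / 22.4 * 100
= 370.1%

370.1%


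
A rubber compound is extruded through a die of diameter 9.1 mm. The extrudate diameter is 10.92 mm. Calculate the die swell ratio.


Die swell ratio = D_extrudate / D_die
= 10.92 / 9.1
= 1.2

Die swell = 1.2


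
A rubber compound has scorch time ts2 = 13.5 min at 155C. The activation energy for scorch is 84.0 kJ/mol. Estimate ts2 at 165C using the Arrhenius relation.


Convert temperatures: T1 = 155 + 273.15 = 428.15 K, T2 = 165 + 273.15 = 438.15 K
ts2_new = 13.5 * exp(84000 / 8.314 * (1/438.15 - 1/428.15))
1/T2 - 1/T1 = -5.3307e-05
ts2_new = 7.88 min

7.88 min


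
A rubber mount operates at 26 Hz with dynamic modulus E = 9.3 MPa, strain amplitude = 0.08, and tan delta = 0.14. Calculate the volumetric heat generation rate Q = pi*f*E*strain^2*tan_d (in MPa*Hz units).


Q = pi * f * E * strain^2 * tan_d
= pi * 26 * 9.3 * 0.08^2 * 0.14
= pi * 26 * 9.3 * 0.0064 * 0.14
= 0.6806

Q = 0.6806


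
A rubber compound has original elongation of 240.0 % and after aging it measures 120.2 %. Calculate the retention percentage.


Retention = aged / original * 100
= 120.2 / 240.0 * 100
= 50.1%

50.1%


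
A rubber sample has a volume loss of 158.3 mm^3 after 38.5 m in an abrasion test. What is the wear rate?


Rate = volume_loss / distance
= 158.3 / 38.5
= 4.112 mm^3/m

4.112 mm^3/m


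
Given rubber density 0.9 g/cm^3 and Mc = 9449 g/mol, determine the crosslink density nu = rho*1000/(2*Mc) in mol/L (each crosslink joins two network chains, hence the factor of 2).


nu = rho * 1000 / (2 * Mc)
nu = 0.9 * 1000 / (2 * 9449)
nu = 900.0 / 18898
nu = 0.0476 mol/L

0.0476 mol/L


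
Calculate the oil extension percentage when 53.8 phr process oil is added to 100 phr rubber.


Oil % = oil / (100 + oil) * 100
= 53.8 / (100 + 53.8) * 100
= 53.8 / 153.8 * 100
= 34.98%

34.98%


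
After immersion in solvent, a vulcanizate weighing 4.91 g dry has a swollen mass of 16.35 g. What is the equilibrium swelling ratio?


Q = W_swollen / W_dry
Q = 16.35 / 4.91
Q = 3.33

Q = 3.33


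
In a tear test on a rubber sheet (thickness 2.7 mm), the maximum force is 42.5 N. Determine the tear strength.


Tear strength = force / thickness
= 42.5 / 2.7
= 15.74 N/mm

15.74 N/mm


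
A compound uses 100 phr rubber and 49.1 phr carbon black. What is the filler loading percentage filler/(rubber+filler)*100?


Filler % = filler / (rubber + filler) * 100
= 49.1 / (100 + 49.1) * 100
= 49.1 / 149.1 * 100
= 32.93%

32.93%


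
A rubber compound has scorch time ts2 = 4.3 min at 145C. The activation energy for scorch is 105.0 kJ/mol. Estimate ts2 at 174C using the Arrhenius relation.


Convert temperatures: T1 = 145 + 273.15 = 418.15 K, T2 = 174 + 273.15 = 447.15 K
ts2_new = 4.3 * exp(105000 / 8.314 * (1/447.15 - 1/418.15))
1/T2 - 1/T1 = -1.5510e-04
ts2_new = 0.61 min

0.61 min


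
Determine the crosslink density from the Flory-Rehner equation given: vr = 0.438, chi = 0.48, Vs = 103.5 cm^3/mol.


ln(1 - vr) = ln(1 - 0.438) = -0.5763
Numerator = -((-0.5763) + 0.438 + 0.48 * 0.438^2) = 0.0462
Denominator = 103.5 * (0.438^(1/3) - 0.438/2) = 55.9352
nu = 0.0462 / 55.9352 = 8.2539e-04 mol/cm^3

8.2539e-04 mol/cm^3


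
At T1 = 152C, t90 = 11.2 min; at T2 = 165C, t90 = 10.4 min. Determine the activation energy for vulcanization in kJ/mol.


T1 = 425.15 K, T2 = 438.15 K
1/T1 - 1/T2 = 6.9788e-05
ln(t1/t2) = ln(11.2/10.4) = 0.0741
Ea = 8.314 * 0.0741 / 6.9788e-05 = 8828.6967 J/mol
Ea = 8.83 kJ/mol

8.83 kJ/mol


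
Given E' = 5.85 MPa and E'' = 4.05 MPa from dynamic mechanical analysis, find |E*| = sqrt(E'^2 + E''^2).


|E*| = sqrt(E'^2 + E''^2)
= sqrt(5.85^2 + 4.05^2)
= sqrt(34.2225 + 16.4025)
= 7.115 MPa

7.115 MPa


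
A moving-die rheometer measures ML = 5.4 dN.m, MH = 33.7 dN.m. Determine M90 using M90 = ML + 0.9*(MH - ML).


M90 = ML + 0.9 * (MH - ML)
M90 = 5.4 + 0.9 * (33.7 - 5.4)
M90 = 5.4 + 0.9 * 28.3
M90 = 30.87 dN.m

30.87 dN.m


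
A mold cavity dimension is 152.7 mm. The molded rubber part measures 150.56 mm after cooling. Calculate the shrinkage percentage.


Shrinkage = (mold - part) / mold * 100
= (152.7 - 150.56) / 152.7 * 100
= 2.14 / 152.7 * 100
= 1.4%

1.4%


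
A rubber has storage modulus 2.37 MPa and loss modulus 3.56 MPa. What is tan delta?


tan delta = E'' / E'
= 3.56 / 2.37
= 1.5021

tan delta = 1.5021


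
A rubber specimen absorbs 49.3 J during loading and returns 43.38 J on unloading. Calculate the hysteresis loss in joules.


Hysteresis loss = loading - unloading
= 49.3 - 43.38
= 5.92 J

5.92 J


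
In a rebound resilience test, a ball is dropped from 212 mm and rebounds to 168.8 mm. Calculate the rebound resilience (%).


Resilience = h_rebound / h_drop * 100
= 168.8 / 212 * 100
= 79.6%

79.6%


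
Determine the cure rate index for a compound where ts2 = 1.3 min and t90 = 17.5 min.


CRI = 100 / (t90 - ts2)
= 100 / (17.5 - 1.3)
= 100 / 16.2
= 6.17 min^-1

6.17 min^-1


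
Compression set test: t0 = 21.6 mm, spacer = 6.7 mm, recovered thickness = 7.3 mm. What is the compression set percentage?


CS = (t0 - recovered) / (t0 - ts) * 100
= (21.6 - 7.3) / (21.6 - 6.7) * 100
= 14.3 / 14.9 * 100
= 96.0%

96.0%


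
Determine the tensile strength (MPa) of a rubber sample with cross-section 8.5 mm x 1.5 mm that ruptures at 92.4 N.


Area = width * thickness = 8.5 * 1.5 = 12.75 mm^2
TS = force / area = 92.4 / 12.75 = 7.25 MPa

7.25 MPa


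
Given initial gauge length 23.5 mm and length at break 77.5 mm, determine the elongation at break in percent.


Elongation = (Lf - L0) / L0 * 100
= (77.5 - 23.5) / 23.5 * 100
= 54.0 / 23.5 * 100
= 229.8%

229.8%


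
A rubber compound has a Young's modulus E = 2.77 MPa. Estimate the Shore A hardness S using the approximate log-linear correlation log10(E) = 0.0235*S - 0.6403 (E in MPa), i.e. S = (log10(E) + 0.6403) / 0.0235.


log10(E) = 0.0235*S - 0.6403  =>  S = (log10(E) + 0.6403) / 0.0235
log10(2.77) = 0.442480
S = (0.442480 + 0.6403) / 0.0235 = 1.082780 / 0.0235
S = 46.1

Shore A = 46.1


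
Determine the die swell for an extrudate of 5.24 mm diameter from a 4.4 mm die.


Die swell ratio = D_extrudate / D_die
= 5.24 / 4.4
= 1.191

Die swell = 1.191


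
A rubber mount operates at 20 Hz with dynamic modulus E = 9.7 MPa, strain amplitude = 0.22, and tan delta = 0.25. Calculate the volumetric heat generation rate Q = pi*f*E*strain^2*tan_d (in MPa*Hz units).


Q = pi * f * E * strain^2 * tan_d
= pi * 20 * 9.7 * 0.22^2 * 0.25
= pi * 20 * 9.7 * 0.0484 * 0.25
= 7.3746

Q = 7.3746


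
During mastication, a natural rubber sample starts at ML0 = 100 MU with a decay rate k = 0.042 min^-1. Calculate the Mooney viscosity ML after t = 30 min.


ML = ML0 * exp(-k * t)
ML = 100 * exp(-0.042 * 30)
ML = 100 * 0.2837
ML = 28.37 MU

28.37 MU


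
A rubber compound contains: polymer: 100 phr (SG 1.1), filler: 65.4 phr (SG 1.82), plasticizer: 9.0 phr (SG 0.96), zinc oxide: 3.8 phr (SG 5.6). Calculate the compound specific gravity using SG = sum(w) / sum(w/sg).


Sum of weights = 178.2
Volume contributions:
  polymer: 100/1.1 = 90.9091
  filler: 65.4/1.82 = 35.9341
  plasticizer: 9.0/0.96 = 9.3750
  zinc oxide: 3.8/5.6 = 0.6786
Sum of volumes = 136.8967
SG = 178.2 / 136.8967 = 1.302

SG = 1.302


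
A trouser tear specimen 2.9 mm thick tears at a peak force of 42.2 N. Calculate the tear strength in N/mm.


Tear strength = force / thickness
= 42.2 / 2.9
= 14.55 N/mm

14.55 N/mm


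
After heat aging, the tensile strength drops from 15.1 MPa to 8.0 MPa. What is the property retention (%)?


Retention = aged / original * 100
= 8.0 / 15.1 * 100
= 53.0%

53.0%


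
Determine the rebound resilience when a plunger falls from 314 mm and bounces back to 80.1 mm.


Resilience = h_rebound / h_drop * 100
= 80.1 / 314 * 100
= 25.5%

25.5%


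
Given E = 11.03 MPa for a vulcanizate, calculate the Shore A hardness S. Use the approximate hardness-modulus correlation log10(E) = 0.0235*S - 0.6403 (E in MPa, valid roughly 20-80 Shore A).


log10(E) = 0.0235*S - 0.6403  =>  S = (log10(E) + 0.6403) / 0.0235
log10(11.03) = 1.042576
S = (1.042576 + 0.6403) / 0.0235 = 1.682876 / 0.0235
S = 71.6

Shore A = 71.6


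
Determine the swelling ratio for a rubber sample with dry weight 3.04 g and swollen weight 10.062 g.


Q = W_swollen / W_dry
Q = 10.062 / 3.04
Q = 3.31

Q = 3.31


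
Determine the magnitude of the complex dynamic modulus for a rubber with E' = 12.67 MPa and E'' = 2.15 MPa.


|E*| = sqrt(E'^2 + E''^2)
= sqrt(12.67^2 + 2.15^2)
= sqrt(160.5289 + 4.6225)
= 12.851 MPa

12.851 MPa


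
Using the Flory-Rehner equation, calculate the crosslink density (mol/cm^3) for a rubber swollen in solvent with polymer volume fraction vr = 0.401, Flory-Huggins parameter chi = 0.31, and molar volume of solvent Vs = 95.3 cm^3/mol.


ln(1 - vr) = ln(1 - 0.401) = -0.5125
Numerator = -((-0.5125) + 0.401 + 0.31 * 0.401^2) = 0.0616
Denominator = 95.3 * (0.401^(1/3) - 0.401/2) = 51.1685
nu = 0.0616 / 51.1685 = 0.0012 mol/cm^3

0.0012 mol/cm^3


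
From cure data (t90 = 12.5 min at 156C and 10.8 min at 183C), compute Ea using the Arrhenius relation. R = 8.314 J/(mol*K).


T1 = 429.15 K, T2 = 456.15 K
1/T1 - 1/T2 = 1.3793e-04
ln(t1/t2) = ln(12.5/10.8) = 0.1462
Ea = 8.314 * 0.1462 / 1.3793e-04 = 8811.6749 J/mol
Ea = 8.81 kJ/mol

8.81 kJ/mol


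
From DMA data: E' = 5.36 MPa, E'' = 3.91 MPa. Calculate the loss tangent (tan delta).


tan delta = E'' / E'
= 3.91 / 5.36
= 0.7295

tan delta = 0.7295


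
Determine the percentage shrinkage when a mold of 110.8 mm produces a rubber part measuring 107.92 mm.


Shrinkage = (mold - part) / mold * 100
= (110.8 - 107.92) / 110.8 * 100
= 2.88 / 110.8 * 100
= 2.6%

2.6%


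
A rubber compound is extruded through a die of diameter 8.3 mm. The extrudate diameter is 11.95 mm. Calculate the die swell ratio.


Die swell ratio = D_extrudate / D_die
= 11.95 / 8.3
= 1.44

Die swell = 1.44


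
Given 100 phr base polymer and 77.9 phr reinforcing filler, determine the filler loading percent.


Filler % = filler / (rubber + filler) * 100
= 77.9 / (100 + 77.9) * 100
= 77.9 / 177.9 * 100
= 43.79%

43.79%


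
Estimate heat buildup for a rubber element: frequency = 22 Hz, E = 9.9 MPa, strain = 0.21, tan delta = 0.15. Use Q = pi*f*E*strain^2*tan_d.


Q = pi * f * E * strain^2 * tan_d
= pi * 22 * 9.9 * 0.21^2 * 0.15
= pi * 22 * 9.9 * 0.0441 * 0.15
= 4.5262

Q = 4.5262


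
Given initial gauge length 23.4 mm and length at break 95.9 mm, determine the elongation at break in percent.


Elongation = (Lf - L0) / L0 * 100
= (95.9 - 23.4) / 23.4 * 100
= 72.5 / 23.4 * 100
= 309.8%

309.8%


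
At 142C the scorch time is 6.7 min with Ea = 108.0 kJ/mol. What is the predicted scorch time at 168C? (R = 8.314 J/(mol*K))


Convert temperatures: T1 = 142 + 273.15 = 415.15 K, T2 = 168 + 273.15 = 441.15 K
ts2_new = 6.7 * exp(108000 / 8.314 * (1/441.15 - 1/415.15))
1/T2 - 1/T1 = -1.4197e-04
ts2_new = 1.06 min

1.06 min


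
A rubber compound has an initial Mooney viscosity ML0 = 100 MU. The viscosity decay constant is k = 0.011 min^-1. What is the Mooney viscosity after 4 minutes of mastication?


ML = ML0 * exp(-k * t)
ML = 100 * exp(-0.011 * 4)
ML = 100 * 0.9570
ML = 95.7 MU

95.7 MU


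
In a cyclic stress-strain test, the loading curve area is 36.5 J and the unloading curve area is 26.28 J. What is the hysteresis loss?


Hysteresis loss = loading - unloading
= 36.5 - 26.28
= 10.22 J

10.22 J


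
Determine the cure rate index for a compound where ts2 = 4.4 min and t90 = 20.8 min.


CRI = 100 / (t90 - ts2)
= 100 / (20.8 - 4.4)
= 100 / 16.4
= 6.1 min^-1

6.1 min^-1


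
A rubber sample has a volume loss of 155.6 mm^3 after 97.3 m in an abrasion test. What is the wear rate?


Rate = volume_loss / distance
= 155.6 / 97.3
= 1.599 mm^3/m

1.599 mm^3/m


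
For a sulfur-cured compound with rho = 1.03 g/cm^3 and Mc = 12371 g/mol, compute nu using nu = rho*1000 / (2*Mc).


nu = rho * 1000 / (2 * Mc)
nu = 1.03 * 1000 / (2 * 12371)
nu = 1030.0 / 24742
nu = 0.0416 mol/L

0.0416 mol/L


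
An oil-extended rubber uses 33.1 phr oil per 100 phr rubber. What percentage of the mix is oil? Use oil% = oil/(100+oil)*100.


Oil % = oil / (100 + oil) * 100
= 33.1 / (100 + 33.1) * 100
= 33.1 / 133.1 * 100
= 24.87%

24.87%


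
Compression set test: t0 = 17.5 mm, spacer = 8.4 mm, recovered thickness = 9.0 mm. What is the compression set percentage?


CS = (t0 - recovered) / (t0 - ts) * 100
= (17.5 - 9.0) / (17.5 - 8.4) * 100
= 8.5 / 9.1 * 100
= 93.4%

93.4%


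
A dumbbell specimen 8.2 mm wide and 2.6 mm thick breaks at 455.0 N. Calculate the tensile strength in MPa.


Area = width * thickness = 8.2 * 2.6 = 21.32 mm^2
TS = force / area = 455.0 / 21.32 = 21.34 MPa

21.34 MPa


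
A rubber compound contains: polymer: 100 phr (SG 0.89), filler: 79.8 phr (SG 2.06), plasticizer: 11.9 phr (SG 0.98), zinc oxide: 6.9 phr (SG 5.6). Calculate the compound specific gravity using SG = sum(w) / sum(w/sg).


Sum of weights = 198.6
Volume contributions:
  polymer: 100/0.89 = 112.3596
  filler: 79.8/2.06 = 38.7379
  plasticizer: 11.9/0.98 = 12.1429
  zinc oxide: 6.9/5.6 = 1.2321
Sum of volumes = 164.4724
SG = 198.6 / 164.4724 = 1.207

SG = 1.207


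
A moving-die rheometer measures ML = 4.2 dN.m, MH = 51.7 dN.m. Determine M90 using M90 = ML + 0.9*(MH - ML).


M90 = ML + 0.9 * (MH - ML)
M90 = 4.2 + 0.9 * (51.7 - 4.2)
M90 = 4.2 + 0.9 * 47.5
M90 = 46.95 dN.m

46.95 dN.m


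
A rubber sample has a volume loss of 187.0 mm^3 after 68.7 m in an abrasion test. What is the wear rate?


Rate = volume_loss / distance
= 187.0 / 68.7
= 2.722 mm^3/m

2.722 mm^3/m


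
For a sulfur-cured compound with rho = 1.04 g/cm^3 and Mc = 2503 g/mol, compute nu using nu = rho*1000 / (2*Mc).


nu = rho * 1000 / (2 * Mc)
nu = 1.04 * 1000 / (2 * 2503)
nu = 1040.0 / 5006
nu = 0.2078 mol/L

0.2078 mol/L


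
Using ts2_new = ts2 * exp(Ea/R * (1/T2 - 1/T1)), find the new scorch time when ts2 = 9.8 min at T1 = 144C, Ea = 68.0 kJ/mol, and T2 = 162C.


Convert temperatures: T1 = 144 + 273.15 = 417.15 K, T2 = 162 + 273.15 = 435.15 K
ts2_new = 9.8 * exp(68000 / 8.314 * (1/435.15 - 1/417.15))
1/T2 - 1/T1 = -9.9161e-05
ts2_new = 4.36 min

4.36 min


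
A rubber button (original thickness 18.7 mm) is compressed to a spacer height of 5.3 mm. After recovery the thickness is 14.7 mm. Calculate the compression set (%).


CS = (t0 - recovered) / (t0 - ts) * 100
= (18.7 - 14.7) / (18.7 - 5.3) * 100
= 4.0 / 13.4 * 100
= 29.9%

29.9%


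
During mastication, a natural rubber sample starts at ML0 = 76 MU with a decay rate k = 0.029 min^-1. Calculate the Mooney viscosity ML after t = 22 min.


ML = ML0 * exp(-k * t)
ML = 76 * exp(-0.029 * 22)
ML = 76 * 0.5283
ML = 40.15 MU

40.15 MU


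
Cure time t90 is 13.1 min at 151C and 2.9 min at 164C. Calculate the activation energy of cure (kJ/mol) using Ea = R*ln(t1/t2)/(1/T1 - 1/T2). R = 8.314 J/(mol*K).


T1 = 424.15 K, T2 = 437.15 K
1/T1 - 1/T2 = 7.0112e-05
ln(t1/t2) = ln(13.1/2.9) = 1.5079
Ea = 8.314 * 1.5079 / 7.0112e-05 = 178809.0901 J/mol
Ea = 178.81 kJ/mol

178.81 kJ/mol


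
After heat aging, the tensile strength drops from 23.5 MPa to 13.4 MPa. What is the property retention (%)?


Retention = aged / original * 100
= 13.4 / 23.5 * 100
= 57.0%

57.0%


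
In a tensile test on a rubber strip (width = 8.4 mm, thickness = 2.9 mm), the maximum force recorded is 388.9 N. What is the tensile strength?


Area = width * thickness = 8.4 * 2.9 = 24.36 mm^2
TS = force / area = 388.9 / 24.36 = 15.96 MPa

15.96 MPa


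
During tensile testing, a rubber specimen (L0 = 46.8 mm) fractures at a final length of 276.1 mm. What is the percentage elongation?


Elongation = (Lf - L0) / L0 * 100
= (276.1 - 46.8) / 46.8 * 100
= 229.3 / 46.8 * 100
= 490.0%

490.0%


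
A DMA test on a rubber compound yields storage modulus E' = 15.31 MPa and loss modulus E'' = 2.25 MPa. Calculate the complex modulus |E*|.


|E*| = sqrt(E'^2 + E''^2)
= sqrt(15.31^2 + 2.25^2)
= sqrt(234.3961 + 5.0625)
= 15.474 MPa

15.474 MPa


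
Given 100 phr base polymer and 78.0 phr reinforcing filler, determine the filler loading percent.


Filler % = filler / (rubber + filler) * 100
= 78.0 / (100 + 78.0) * 100
= 78.0 / 178.0 * 100
= 43.82%

43.82%


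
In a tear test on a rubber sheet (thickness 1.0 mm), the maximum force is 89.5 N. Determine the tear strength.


Tear strength = force / thickness
= 89.5 / 1.0
= 89.5 N/mm

89.5 N/mm


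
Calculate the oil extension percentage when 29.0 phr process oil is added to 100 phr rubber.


Oil % = oil / (100 + oil) * 100
= 29.0 / (100 + 29.0) * 100
= 29.0 / 129.0 * 100
= 22.48%

22.48%


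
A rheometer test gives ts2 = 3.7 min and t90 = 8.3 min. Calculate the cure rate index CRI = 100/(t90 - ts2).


CRI = 100 / (t90 - ts2)
= 100 / (8.3 - 3.7)
= 100 / 4.6
= 21.74 min^-1

21.74 min^-1


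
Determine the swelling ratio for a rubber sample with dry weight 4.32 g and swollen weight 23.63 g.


Q = W_swollen / W_dry
Q = 23.63 / 4.32
Q = 5.47

Q = 5.47


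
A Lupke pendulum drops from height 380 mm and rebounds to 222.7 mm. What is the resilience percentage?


Resilience = h_rebound / h_drop * 100
= 222.7 / 380 * 100
= 58.6%

58.6%


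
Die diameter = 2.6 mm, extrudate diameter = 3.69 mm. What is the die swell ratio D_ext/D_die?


Die swell ratio = D_extrudate / D_die
= 3.69 / 2.6
= 1.419

Die swell = 1.419


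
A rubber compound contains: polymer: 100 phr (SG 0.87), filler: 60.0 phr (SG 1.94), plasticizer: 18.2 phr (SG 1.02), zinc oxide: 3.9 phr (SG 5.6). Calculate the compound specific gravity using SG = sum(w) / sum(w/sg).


Sum of weights = 182.1
Volume contributions:
  polymer: 100/0.87 = 114.9425
  filler: 60.0/1.94 = 30.9278
  plasticizer: 18.2/1.02 = 17.8431
  zinc oxide: 3.9/5.6 = 0.6964
Sum of volumes = 164.4099
SG = 182.1 / 164.4099 = 1.108

SG = 1.108


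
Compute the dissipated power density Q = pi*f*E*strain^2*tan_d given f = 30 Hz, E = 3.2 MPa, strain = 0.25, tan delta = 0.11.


Q = pi * f * E * strain^2 * tan_d
= pi * 30 * 3.2 * 0.25^2 * 0.11
= pi * 30 * 3.2 * 0.0625 * 0.11
= 2.0735

Q = 2.0735


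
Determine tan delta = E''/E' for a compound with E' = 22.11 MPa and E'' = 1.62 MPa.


tan delta = E'' / E'
= 1.62 / 22.11
= 0.0733

tan delta = 0.0733


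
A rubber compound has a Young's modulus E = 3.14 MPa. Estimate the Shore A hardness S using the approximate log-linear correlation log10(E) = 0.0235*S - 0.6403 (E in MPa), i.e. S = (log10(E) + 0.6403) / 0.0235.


log10(E) = 0.0235*S - 0.6403  =>  S = (log10(E) + 0.6403) / 0.0235
log10(3.14) = 0.496930
S = (0.496930 + 0.6403) / 0.0235 = 1.137230 / 0.0235
S = 48.4

Shore A = 48.4


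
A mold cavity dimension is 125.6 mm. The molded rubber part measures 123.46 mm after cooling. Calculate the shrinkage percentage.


Shrinkage = (mold - part) / mold * 100
= (125.6 - 123.46) / 125.6 * 100
= 2.14 / 125.6 * 100
= 1.7%

1.7%


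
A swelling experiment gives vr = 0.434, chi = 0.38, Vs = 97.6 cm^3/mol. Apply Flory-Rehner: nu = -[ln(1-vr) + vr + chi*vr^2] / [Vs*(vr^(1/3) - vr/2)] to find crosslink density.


ln(1 - vr) = ln(1 - 0.434) = -0.5692
Numerator = -((-0.5692) + 0.434 + 0.38 * 0.434^2) = 0.0636
Denominator = 97.6 * (0.434^(1/3) - 0.434/2) = 52.7155
nu = 0.0636 / 52.7155 = 0.0012 mol/cm^3

0.0012 mol/cm^3


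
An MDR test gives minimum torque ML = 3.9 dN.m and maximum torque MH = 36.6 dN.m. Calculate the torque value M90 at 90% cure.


M90 = ML + 0.9 * (MH - ML)
M90 = 3.9 + 0.9 * (36.6 - 3.9)
M90 = 3.9 + 0.9 * 32.7
M90 = 33.33 dN.m

33.33 dN.m


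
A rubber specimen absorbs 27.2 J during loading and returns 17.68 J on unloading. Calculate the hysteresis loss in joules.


Hysteresis loss = loading - unloading
= 27.2 - 17.68
= 9.52 J

9.52 J


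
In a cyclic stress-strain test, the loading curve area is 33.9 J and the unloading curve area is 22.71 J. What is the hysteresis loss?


Hysteresis loss = loading - unloading
= 33.9 - 22.71
= 11.19 J

11.19 J


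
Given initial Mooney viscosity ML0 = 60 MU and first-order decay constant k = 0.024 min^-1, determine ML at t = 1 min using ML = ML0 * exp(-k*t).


ML = ML0 * exp(-k * t)
ML = 60 * exp(-0.024 * 1)
ML = 60 * 0.9763
ML = 58.58 MU

58.58 MU


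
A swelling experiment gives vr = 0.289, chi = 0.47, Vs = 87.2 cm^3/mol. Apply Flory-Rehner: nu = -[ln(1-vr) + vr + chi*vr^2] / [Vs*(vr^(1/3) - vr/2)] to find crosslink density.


ln(1 - vr) = ln(1 - 0.289) = -0.3411
Numerator = -((-0.3411) + 0.289 + 0.47 * 0.289^2) = 0.0128
Denominator = 87.2 * (0.289^(1/3) - 0.289/2) = 45.0518
nu = 0.0128 / 45.0518 = 2.8474e-04 mol/cm^3

2.8474e-04 mol/cm^3


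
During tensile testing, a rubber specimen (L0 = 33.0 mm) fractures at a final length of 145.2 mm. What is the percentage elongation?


Elongation = (Lf - L0) / L0 * 100
= (145.2 - 33.0) / 33.0 * 100
= 112.2 / 33.0 * 100
= 340.0%

340.0%


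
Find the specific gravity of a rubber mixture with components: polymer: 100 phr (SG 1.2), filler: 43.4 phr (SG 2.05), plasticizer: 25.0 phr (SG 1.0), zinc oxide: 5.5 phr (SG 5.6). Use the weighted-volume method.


Sum of weights = 173.9
Volume contributions:
  polymer: 100/1.2 = 83.3333
  filler: 43.4/2.05 = 21.1707
  plasticizer: 25.0/1.0 = 25.0000
  zinc oxide: 5.5/5.6 = 0.9821
Sum of volumes = 130.4862
SG = 173.9 / 130.4862 = 1.333

SG = 1.333


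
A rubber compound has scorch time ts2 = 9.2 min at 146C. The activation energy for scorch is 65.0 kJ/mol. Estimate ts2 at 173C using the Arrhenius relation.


Convert temperatures: T1 = 146 + 273.15 = 419.15 K, T2 = 173 + 273.15 = 446.15 K
ts2_new = 9.2 * exp(65000 / 8.314 * (1/446.15 - 1/419.15))
1/T2 - 1/T1 = -1.4438e-04
ts2_new = 2.98 min

2.98 min
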